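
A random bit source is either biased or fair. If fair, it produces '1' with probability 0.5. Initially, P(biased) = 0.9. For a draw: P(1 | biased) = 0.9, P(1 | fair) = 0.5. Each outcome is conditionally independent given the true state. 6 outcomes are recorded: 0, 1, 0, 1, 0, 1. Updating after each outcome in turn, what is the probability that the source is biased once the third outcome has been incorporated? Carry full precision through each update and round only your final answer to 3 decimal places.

After '0': P(biased) = 0.1·0.9000 / (0.1·0.9000 + 0.5·0.1000) ≈ 0.6429
After '1': P(biased) = 0.9·0.6429 / (0.9·0.6429 + 0.5·0.3571) ≈ 0.7642
After '0': P(biased) = 0.1·0.7642 / (0.1·0.7642 + 0.5·0.2358) ≈ 0.3932

0.393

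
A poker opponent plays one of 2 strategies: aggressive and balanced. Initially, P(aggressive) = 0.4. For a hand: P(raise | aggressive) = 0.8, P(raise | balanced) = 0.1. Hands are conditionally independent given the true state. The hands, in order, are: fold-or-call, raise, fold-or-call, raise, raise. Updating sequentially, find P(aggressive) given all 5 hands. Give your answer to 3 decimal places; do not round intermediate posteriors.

0.944

After 'fold-or-call': P(aggressive) = 0.2·0.4000 / (0.2·0.4000 + 0.9·0.6000) ≈ 0.1290
After 'raise': P(aggressive) = 0.8·0.1290 / (0.8·0.1290 + 0.1·0.8710) ≈ 0.5424
After 'fold-or-call': P(aggressive) = 0.2·0.5424 / (0.2·0.5424 + 0.9·0.4576) ≈ 0.2085
After 'raise': P(aggressive) = 0.8·0.2085 / (0.8·0.2085 + 0.1·0.7915) ≈ 0.6781
After 'raise': P(aggressive) = 0.8·0.6781 / (0.8·0.6781 + 0.1·0.3219) ≈ 0.9440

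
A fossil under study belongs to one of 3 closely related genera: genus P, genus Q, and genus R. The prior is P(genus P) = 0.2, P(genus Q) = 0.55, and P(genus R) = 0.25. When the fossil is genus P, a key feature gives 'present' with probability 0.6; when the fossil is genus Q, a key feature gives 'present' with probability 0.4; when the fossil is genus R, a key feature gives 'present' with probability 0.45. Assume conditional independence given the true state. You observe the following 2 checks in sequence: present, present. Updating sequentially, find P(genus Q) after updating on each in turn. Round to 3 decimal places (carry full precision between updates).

0.418

After 'present': normaliser = 0.6·0.2000 + 0.4·0.5500 + 0.45·0.2500; P(genus P) ≈ 0.2652, P(genus Q) ≈ 0.4862, P(genus R) ≈ 0.2486
After 'present': normaliser = 0.6·0.2652 + 0.4·0.4862 + 0.45·0.2486; P(genus P) ≈ 0.3418, P(genus Q) ≈ 0.4178, P(genus R) ≈ 0.2404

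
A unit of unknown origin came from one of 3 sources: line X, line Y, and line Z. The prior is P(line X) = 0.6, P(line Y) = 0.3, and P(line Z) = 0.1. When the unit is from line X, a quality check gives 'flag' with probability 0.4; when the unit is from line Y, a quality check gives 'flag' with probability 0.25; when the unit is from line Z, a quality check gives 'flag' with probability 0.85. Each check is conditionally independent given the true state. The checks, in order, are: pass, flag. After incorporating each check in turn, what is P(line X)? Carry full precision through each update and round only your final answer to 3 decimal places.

0.676

Each posterior becomes the prior for the next update.
After 'pass': normaliser = 0.6·0.6000 + 0.75·0.3000 + 0.15·0.1000; P(line X) ≈ 0.6000, P(line Y) ≈ 0.3750, P(line Z) ≈ 0.0250
After 'flag': normaliser = 0.4·0.6000 + 0.25·0.3750 + 0.85·0.0250; P(line X) ≈ 0.6761, P(line Y) ≈ 0.2641, P(line Z) ≈ 0.0599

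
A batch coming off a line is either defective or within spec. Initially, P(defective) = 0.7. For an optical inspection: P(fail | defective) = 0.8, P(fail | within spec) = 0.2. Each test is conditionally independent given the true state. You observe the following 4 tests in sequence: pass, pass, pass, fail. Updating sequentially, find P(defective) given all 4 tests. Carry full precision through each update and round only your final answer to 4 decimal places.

0.1273

Each posterior becomes the prior for the next update.
After 'pass': P(defective) = 0.2·0.7000 / (0.2·0.7000 + 0.8·0.3000) ≈ 0.3684
After 'pass': P(defective) = 0.2·0.3684 / (0.2·0.3684 + 0.8·0.6316) ≈ 0.1273
After 'pass': P(defective) = 0.2·0.1273 / (0.2·0.1273 + 0.8·0.8727) ≈ 0.0352
After 'fail': P(defective) = 0.8·0.0352 / (0.8·0.0352 + 0.2·0.9648) ≈ 0.1273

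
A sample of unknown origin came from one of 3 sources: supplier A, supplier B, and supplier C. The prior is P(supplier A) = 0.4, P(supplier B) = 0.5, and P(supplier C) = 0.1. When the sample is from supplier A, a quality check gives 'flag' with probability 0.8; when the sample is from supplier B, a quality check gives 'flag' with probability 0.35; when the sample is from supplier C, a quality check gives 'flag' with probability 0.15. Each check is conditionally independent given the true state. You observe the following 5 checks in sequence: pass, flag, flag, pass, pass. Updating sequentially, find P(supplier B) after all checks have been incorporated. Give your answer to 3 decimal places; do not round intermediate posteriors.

Each posterior becomes the prior for the next update.
After 'pass': normaliser = 0.2·0.4000 + 0.65·0.5000 + 0.85·0.1000; P(supplier A) ≈ 0.1633, P(supplier B) ≈ 0.6633, P(supplier C) ≈ 0.1735
After 'flag': normaliser = 0.8·0.1633 + 0.35·0.6633 + 0.15·0.1735; P(supplier A) ≈ 0.3360, P(supplier B) ≈ 0.5971, P(supplier C) ≈ 0.0669
After 'flag': normaliser = 0.8·0.3360 + 0.35·0.5971 + 0.15·0.0669; P(supplier A) ≈ 0.5510, P(supplier B) ≈ 0.4284, P(supplier C) ≈ 0.0206
After 'pass': normaliser = 0.2·0.5510 + 0.65·0.4284 + 0.85·0.0206; P(supplier A) ≈ 0.2713, P(supplier B) ≈ 0.6856, P(supplier C) ≈ 0.0431
After 'pass': normaliser = 0.2·0.2713 + 0.65·0.6856 + 0.85·0.0431; P(supplier A) ≈ 0.1011, P(supplier B) ≈ 0.8306, P(supplier C) ≈ 0.0682

0.831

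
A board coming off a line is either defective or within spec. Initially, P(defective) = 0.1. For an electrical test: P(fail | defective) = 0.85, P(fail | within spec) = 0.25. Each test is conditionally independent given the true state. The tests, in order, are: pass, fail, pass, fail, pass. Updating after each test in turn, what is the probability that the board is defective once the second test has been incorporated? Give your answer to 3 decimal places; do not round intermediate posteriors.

0.070

After 'pass': P(defective) = 0.15·0.1000 / (0.15·0.1000 + 0.75·0.9000) ≈ 0.0217
After 'fail': P(defective) = 0.85·0.0217 / (0.85·0.0217 + 0.25·0.9783) ≈ 0.0702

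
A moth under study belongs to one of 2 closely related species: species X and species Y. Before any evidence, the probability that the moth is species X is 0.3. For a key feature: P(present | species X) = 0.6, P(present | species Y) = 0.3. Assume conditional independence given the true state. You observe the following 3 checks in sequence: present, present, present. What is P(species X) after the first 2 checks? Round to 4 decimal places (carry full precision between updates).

Each posterior becomes the prior for the next update.
After 'present': P(species X) = 0.6·0.3000 / (0.6·0.3000 + 0.3·0.7000) ≈ 0.4615
After 'present': P(species X) = 0.6·0.4615 / (0.6·0.4615 + 0.3·0.5385) ≈ 0.6316

0.6316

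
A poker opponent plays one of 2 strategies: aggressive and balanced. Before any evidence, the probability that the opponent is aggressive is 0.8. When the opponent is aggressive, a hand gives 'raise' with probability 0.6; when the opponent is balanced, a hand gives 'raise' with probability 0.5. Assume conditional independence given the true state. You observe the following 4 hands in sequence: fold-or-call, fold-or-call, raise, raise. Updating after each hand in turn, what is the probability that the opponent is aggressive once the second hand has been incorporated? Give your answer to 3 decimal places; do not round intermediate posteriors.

Each posterior becomes the prior for the next update.
After 'fold-or-call': P(aggressive) = 0.4·0.8000 / (0.4·0.8000 + 0.5·0.2000) ≈ 0.7619
After 'fold-or-call': P(aggressive) = 0.4·0.7619 / (0.4·0.7619 + 0.5·0.2381) ≈ 0.7191

0.719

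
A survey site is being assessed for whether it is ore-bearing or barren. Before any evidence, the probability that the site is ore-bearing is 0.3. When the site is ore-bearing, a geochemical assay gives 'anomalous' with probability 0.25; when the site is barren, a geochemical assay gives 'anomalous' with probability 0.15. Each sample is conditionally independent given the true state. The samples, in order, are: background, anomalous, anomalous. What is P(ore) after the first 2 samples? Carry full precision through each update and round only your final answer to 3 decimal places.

0.387

After 'background': P(ore) = 0.75·0.3000 / (0.75·0.3000 + 0.85·0.7000) ≈ 0.2744
After 'anomalous': P(ore) = 0.25·0.2744 / (0.25·0.2744 + 0.15·0.7256) ≈ 0.3866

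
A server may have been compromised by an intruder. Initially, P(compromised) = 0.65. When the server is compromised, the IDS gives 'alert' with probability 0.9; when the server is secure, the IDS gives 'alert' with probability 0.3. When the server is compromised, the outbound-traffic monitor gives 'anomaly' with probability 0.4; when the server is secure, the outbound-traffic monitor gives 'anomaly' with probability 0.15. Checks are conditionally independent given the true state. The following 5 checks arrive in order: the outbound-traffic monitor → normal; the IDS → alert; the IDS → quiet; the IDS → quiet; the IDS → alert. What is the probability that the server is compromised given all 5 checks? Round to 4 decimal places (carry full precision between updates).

Apply Bayes' rule sequentially, carrying P(compromised) forward.
After the outbound-traffic monitor='normal': P(compromised) = 0.6·0.6500 / (0.6·0.6500 + 0.85·0.3500) ≈ 0.5673
After the IDS='alert': P(compromised) = 0.9·0.5673 / (0.9·0.5673 + 0.3·0.4327) ≈ 0.7973
After the IDS='quiet': P(compromised) = 0.1·0.7973 / (0.1·0.7973 + 0.7·0.2027) ≈ 0.3597
After the IDS='quiet': P(compromised) = 0.1·0.3597 / (0.1·0.3597 + 0.7·0.6403) ≈ 0.0743
After the IDS='alert': P(compromised) = 0.9·0.0743 / (0.9·0.0743 + 0.3·0.9257) ≈ 0.1941

0.1941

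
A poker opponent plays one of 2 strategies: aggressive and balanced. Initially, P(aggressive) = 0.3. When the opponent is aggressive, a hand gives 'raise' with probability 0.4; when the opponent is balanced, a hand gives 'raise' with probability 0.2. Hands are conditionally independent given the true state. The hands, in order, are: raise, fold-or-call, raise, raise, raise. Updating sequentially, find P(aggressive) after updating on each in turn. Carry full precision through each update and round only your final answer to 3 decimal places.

0.837

Each posterior becomes the prior for the next update.
After 'raise': P(aggressive) = 0.4·0.3000 / (0.4·0.3000 + 0.2·0.7000) ≈ 0.4615
After 'fold-or-call': P(aggressive) = 0.6·0.4615 / (0.6·0.4615 + 0.8·0.5385) ≈ 0.3913
After 'raise': P(aggressive) = 0.4·0.3913 / (0.4·0.3913 + 0.2·0.6087) ≈ 0.5625
After 'raise': P(aggressive) = 0.4·0.5625 / (0.4·0.5625 + 0.2·0.4375) ≈ 0.7200
After 'raise': P(aggressive) = 0.4·0.7200 / (0.4·0.7200 + 0.2·0.2800) ≈ 0.8372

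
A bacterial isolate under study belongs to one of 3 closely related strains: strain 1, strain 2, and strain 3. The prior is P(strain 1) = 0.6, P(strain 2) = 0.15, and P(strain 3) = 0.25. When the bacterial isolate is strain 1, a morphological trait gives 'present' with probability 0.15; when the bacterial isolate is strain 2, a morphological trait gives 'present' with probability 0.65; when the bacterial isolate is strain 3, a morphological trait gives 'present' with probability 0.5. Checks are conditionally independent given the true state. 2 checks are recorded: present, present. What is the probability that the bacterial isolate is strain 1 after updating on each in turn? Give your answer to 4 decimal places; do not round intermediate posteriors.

0.0969

After 'present': normaliser = 0.15·0.6000 + 0.65·0.1500 + 0.5·0.2500; P(strain 1) ≈ 0.2880, P(strain 2) ≈ 0.3120, P(strain 3) ≈ 0.4000
After 'present': normaliser = 0.15·0.2880 + 0.65·0.3120 + 0.5·0.4000; P(strain 1) ≈ 0.0969, P(strain 2) ≈ 0.4547, P(strain 3) ≈ 0.4484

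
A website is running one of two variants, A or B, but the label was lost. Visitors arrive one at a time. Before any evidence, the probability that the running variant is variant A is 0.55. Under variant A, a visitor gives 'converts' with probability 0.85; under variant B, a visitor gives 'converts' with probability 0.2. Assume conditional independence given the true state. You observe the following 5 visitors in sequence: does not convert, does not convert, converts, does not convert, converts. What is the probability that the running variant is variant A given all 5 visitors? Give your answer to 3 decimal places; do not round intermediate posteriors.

0.127

Apply Bayes' rule sequentially, carrying P(A) forward.
After 'does not convert': P(A) = 0.15·0.5500 / (0.15·0.5500 + 0.8·0.4500) ≈ 0.1864
After 'does not convert': P(A) = 0.15·0.1864 / (0.15·0.1864 + 0.8·0.8136) ≈ 0.0412
After 'converts': P(A) = 0.85·0.0412 / (0.85·0.0412 + 0.2·0.9588) ≈ 0.1544
After 'does not convert': P(A) = 0.15·0.1544 / (0.15·0.1544 + 0.8·0.8456) ≈ 0.0331
After 'converts': P(A) = 0.85·0.0331 / (0.85·0.0331 + 0.2·0.9669) ≈ 0.1270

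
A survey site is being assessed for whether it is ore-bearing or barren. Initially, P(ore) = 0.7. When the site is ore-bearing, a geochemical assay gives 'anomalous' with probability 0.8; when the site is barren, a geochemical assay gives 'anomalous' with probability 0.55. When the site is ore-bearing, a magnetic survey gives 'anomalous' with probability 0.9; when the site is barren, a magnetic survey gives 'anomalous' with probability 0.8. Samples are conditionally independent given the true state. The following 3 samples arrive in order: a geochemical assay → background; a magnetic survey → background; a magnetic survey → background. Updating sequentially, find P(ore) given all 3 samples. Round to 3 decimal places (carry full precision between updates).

After a geochemical assay='background': P(ore) = 0.2·0.7000 / (0.2·0.7000 + 0.45·0.3000) ≈ 0.5091
After a magnetic survey='background': P(ore) = 0.1·0.5091 / (0.1·0.5091 + 0.2·0.4909) ≈ 0.3415
After a magnetic survey='background': P(ore) = 0.1·0.3415 / (0.1·0.3415 + 0.2·0.6585) ≈ 0.2059

0.206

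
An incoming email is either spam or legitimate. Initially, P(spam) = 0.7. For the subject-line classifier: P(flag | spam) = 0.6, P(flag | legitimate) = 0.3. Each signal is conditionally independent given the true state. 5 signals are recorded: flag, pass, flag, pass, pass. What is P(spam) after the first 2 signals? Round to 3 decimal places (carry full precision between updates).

After 'flag': P(spam) = 0.6·0.7000 / (0.6·0.7000 + 0.3·0.3000) ≈ 0.8235
After 'pass': P(spam) = 0.4·0.8235 / (0.4·0.8235 + 0.7·0.1765) ≈ 0.7273

0.727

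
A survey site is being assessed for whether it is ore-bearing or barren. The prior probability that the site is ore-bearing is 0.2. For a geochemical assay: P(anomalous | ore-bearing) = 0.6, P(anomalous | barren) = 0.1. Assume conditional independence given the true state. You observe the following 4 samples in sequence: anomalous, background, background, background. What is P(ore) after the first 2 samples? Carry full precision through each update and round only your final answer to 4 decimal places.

After 'anomalous': P(ore) = 0.6·0.2000 / (0.6·0.2000 + 0.1·0.8000) ≈ 0.6000
After 'background': P(ore) = 0.4·0.6000 / (0.4·0.6000 + 0.9·0.4000) ≈ 0.4000

0.4000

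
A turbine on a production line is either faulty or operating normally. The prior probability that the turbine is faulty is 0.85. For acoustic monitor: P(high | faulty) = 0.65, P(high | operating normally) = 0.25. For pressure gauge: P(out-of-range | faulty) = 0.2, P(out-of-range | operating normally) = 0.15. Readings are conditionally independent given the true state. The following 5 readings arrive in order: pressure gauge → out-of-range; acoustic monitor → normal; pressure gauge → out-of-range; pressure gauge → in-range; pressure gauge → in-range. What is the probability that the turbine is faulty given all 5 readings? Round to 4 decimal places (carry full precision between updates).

0.8064

After pressure gauge='out-of-range': P(faulty) = 0.2·0.8500 / (0.2·0.8500 + 0.15·0.1500) ≈ 0.8831
After acoustic monitor='normal': P(faulty) = 0.35·0.8831 / (0.35·0.8831 + 0.75·0.1169) ≈ 0.7791
After pressure gauge='out-of-range': P(faulty) = 0.2·0.7791 / (0.2·0.7791 + 0.15·0.2209) ≈ 0.8246
After pressure gauge='in-range': P(faulty) = 0.8·0.8246 / (0.8·0.8246 + 0.85·0.1754) ≈ 0.8157
After pressure gauge='in-range': P(faulty) = 0.8·0.8157 / (0.8·0.8157 + 0.85·0.1843) ≈ 0.8064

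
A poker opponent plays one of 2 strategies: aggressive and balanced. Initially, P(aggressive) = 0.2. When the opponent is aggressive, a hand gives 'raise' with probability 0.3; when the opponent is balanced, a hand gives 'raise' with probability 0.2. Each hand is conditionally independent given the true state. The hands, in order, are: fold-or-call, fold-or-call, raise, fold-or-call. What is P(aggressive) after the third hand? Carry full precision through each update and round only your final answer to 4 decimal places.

After 'fold-or-call': P(aggressive) = 0.7·0.2000 / (0.7·0.2000 + 0.8·0.8000) ≈ 0.1795
After 'fold-or-call': P(aggressive) = 0.7·0.1795 / (0.7·0.1795 + 0.8·0.8205) ≈ 0.1607
After 'raise': P(aggressive) = 0.3·0.1607 / (0.3·0.1607 + 0.2·0.8393) ≈ 0.2231

0.2231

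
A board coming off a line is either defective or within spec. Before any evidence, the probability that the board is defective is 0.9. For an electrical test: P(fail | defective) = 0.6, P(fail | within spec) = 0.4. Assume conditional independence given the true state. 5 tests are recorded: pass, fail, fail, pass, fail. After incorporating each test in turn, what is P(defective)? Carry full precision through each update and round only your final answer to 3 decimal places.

0.931

After 'pass': P(defective) = 0.4·0.9000 / (0.4·0.9000 + 0.6·0.1000) ≈ 0.8571
After 'fail': P(defective) = 0.6·0.8571 / (0.6·0.8571 + 0.4·0.1429) ≈ 0.9000
After 'fail': P(defective) = 0.6·0.9000 / (0.6·0.9000 + 0.4·0.1000) ≈ 0.9310
After 'pass': P(defective) = 0.4·0.9310 / (0.4·0.9310 + 0.6·0.0690) ≈ 0.9000
After 'fail': P(defective) = 0.6·0.9000 / (0.6·0.9000 + 0.4·0.1000) ≈ 0.9310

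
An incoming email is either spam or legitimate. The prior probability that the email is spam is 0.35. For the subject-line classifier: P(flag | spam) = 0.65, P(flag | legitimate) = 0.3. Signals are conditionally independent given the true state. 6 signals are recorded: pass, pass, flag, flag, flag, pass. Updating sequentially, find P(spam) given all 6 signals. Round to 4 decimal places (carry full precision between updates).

0.4064

After 'pass': P(spam) = 0.35·0.3500 / (0.35·0.3500 + 0.7·0.6500) ≈ 0.2121
After 'pass': P(spam) = 0.35·0.2121 / (0.35·0.2121 + 0.7·0.7879) ≈ 0.1186
After 'flag': P(spam) = 0.65·0.1186 / (0.65·0.1186 + 0.3·0.8814) ≈ 0.2258
After 'flag': P(spam) = 0.65·0.2258 / (0.65·0.2258 + 0.3·0.7742) ≈ 0.3872
After 'flag': P(spam) = 0.65·0.3872 / (0.65·0.3872 + 0.3·0.6128) ≈ 0.5779
After 'pass': P(spam) = 0.35·0.5779 / (0.35·0.5779 + 0.7·0.4221) ≈ 0.4064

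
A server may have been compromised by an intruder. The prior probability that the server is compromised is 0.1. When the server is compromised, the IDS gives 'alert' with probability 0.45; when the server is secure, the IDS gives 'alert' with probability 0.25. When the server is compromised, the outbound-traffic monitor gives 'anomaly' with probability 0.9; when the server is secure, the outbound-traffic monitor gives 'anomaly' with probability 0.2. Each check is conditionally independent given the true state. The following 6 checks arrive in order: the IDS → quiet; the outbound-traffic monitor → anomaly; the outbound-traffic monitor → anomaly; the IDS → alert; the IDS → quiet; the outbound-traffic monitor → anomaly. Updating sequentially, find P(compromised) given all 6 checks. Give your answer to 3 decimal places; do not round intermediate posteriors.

After the IDS='quiet': P(compromised) = 0.55·0.1000 / (0.55·0.1000 + 0.75·0.9000) ≈ 0.0753
After the outbound-traffic monitor='anomaly': P(compromised) = 0.9·0.0753 / (0.9·0.0753 + 0.2·0.9247) ≈ 0.2683
After the outbound-traffic monitor='anomaly': P(compromised) = 0.9·0.2683 / (0.9·0.2683 + 0.2·0.7317) ≈ 0.6226
After the IDS='alert': P(compromised) = 0.45·0.6226 / (0.45·0.6226 + 0.25·0.3774) ≈ 0.7481
After the IDS='quiet': P(compromised) = 0.55·0.7481 / (0.55·0.7481 + 0.75·0.2519) ≈ 0.6853
After the outbound-traffic monitor='anomaly': P(compromised) = 0.9·0.6853 / (0.9·0.6853 + 0.2·0.3147) ≈ 0.9074

0.907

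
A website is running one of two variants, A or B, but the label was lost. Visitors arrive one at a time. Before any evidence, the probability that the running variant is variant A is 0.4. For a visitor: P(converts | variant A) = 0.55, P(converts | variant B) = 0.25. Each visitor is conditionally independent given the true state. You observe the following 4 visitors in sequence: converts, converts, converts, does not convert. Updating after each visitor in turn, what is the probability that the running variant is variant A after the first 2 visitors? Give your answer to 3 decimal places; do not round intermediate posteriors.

After 'converts': P(A) = 0.55·0.4000 / (0.55·0.4000 + 0.25·0.6000) ≈ 0.5946
After 'converts': P(A) = 0.55·0.5946 / (0.55·0.5946 + 0.25·0.4054) ≈ 0.7634

0.763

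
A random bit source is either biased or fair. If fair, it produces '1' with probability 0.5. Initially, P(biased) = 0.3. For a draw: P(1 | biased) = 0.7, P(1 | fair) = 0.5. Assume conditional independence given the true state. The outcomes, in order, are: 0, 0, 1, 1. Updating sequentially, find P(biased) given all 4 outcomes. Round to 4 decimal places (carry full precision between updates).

After '0': P(biased) = 0.3·0.3000 / (0.3·0.3000 + 0.5·0.7000) ≈ 0.2045
After '0': P(biased) = 0.3·0.2045 / (0.3·0.2045 + 0.5·0.7955) ≈ 0.1337
After '1': P(biased) = 0.7·0.1337 / (0.7·0.1337 + 0.5·0.8663) ≈ 0.1776
After '1': P(biased) = 0.7·0.1776 / (0.7·0.1776 + 0.5·0.8224) ≈ 0.2322

0.2322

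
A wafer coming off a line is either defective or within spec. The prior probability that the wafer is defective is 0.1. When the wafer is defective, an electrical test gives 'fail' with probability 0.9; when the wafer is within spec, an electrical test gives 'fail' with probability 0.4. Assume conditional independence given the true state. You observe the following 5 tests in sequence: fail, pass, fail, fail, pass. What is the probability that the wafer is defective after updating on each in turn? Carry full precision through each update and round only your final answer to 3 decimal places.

After 'fail': P(defective) = 0.9·0.1000 / (0.9·0.1000 + 0.4·0.9000) ≈ 0.2000
After 'pass': P(defective) = 0.1·0.2000 / (0.1·0.2000 + 0.6·0.8000) ≈ 0.0400
After 'fail': P(defective) = 0.9·0.0400 / (0.9·0.0400 + 0.4·0.9600) ≈ 0.0857
After 'fail': P(defective) = 0.9·0.0857 / (0.9·0.0857 + 0.4·0.9143) ≈ 0.1742
After 'pass': P(defective) = 0.1·0.1742 / (0.1·0.1742 + 0.6·0.8258) ≈ 0.0340

0.034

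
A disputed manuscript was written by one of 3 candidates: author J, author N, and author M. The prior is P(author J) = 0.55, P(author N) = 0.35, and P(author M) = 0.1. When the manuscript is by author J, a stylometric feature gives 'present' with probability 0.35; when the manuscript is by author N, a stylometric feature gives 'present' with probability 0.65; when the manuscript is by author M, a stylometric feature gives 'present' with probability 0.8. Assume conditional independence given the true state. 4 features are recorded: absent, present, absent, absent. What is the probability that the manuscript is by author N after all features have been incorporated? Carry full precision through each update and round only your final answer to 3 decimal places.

0.154

Apply Bayes' rule sequentially, carrying P(author N) forward.
After 'absent': normaliser = 0.65·0.5500 + 0.35·0.3500 + 0.2·0.1000; P(author J) ≈ 0.7150, P(author N) ≈ 0.2450, P(author M) ≈ 0.0400
After 'present': normaliser = 0.35·0.7150 + 0.65·0.2450 + 0.8·0.0400; P(author J) ≈ 0.5668, P(author N) ≈ 0.3607, P(author M) ≈ 0.0725
After 'absent': normaliser = 0.65·0.5668 + 0.35·0.3607 + 0.2·0.0725; P(author J) ≈ 0.7236, P(author N) ≈ 0.2479, P(author M) ≈ 0.0285
After 'absent': normaliser = 0.65·0.7236 + 0.35·0.2479 + 0.2·0.0285; P(author J) ≈ 0.8357, P(author N) ≈ 0.1542, P(author M) ≈ 0.0101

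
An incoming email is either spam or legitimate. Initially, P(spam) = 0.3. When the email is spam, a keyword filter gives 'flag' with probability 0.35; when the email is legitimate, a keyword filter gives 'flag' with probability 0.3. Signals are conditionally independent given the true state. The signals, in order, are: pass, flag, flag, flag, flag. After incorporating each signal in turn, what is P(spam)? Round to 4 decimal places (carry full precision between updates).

0.4244

Each posterior becomes the prior for the next update.
After 'pass': P(spam) = 0.65·0.3000 / (0.65·0.3000 + 0.7·0.7000) ≈ 0.2847
After 'flag': P(spam) = 0.35·0.2847 / (0.35·0.2847 + 0.3·0.7153) ≈ 0.3171
After 'flag': P(spam) = 0.35·0.3171 / (0.35·0.3171 + 0.3·0.6829) ≈ 0.3514
After 'flag': P(spam) = 0.35·0.3514 / (0.35·0.3514 + 0.3·0.6486) ≈ 0.3872
After 'flag': P(spam) = 0.35·0.3872 / (0.35·0.3872 + 0.3·0.6128) ≈ 0.4244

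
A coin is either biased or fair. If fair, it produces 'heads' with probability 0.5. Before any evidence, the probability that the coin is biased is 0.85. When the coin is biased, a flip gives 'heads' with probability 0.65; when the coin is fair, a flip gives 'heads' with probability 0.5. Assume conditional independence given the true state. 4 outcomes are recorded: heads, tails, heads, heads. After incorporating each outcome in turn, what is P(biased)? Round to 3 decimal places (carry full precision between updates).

After 'heads': P(biased) = 0.65·0.8500 / (0.65·0.8500 + 0.5·0.1500) ≈ 0.8805
After 'tails': P(biased) = 0.35·0.8805 / (0.35·0.8805 + 0.5·0.1195) ≈ 0.8376
After 'heads': P(biased) = 0.65·0.8376 / (0.65·0.8376 + 0.5·0.1624) ≈ 0.8702
After 'heads': P(biased) = 0.65·0.8702 / (0.65·0.8702 + 0.5·0.1298) ≈ 0.8971

0.897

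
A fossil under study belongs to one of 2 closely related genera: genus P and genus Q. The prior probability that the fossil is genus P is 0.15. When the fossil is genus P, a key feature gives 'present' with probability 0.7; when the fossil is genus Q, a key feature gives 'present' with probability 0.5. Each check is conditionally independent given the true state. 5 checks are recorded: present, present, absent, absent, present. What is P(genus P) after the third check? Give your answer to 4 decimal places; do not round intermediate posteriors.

After 'present': P(genus P) = 0.7·0.1500 / (0.7·0.1500 + 0.5·0.8500) ≈ 0.1981
After 'present': P(genus P) = 0.7·0.1981 / (0.7·0.1981 + 0.5·0.8019) ≈ 0.2570
After 'absent': P(genus P) = 0.3·0.2570 / (0.3·0.2570 + 0.5·0.7430) ≈ 0.1719

0.1719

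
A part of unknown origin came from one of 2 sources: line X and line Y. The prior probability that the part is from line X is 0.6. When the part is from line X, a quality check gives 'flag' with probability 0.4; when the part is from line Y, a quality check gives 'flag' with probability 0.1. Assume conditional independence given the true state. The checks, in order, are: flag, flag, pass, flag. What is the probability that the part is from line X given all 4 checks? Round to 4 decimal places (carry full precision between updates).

After 'flag': P(line X) = 0.4·0.6000 / (0.4·0.6000 + 0.1·0.4000) ≈ 0.8571
After 'flag': P(line X) = 0.4·0.8571 / (0.4·0.8571 + 0.1·0.1429) ≈ 0.9600
After 'pass': P(line X) = 0.6·0.9600 / (0.6·0.9600 + 0.9·0.0400) ≈ 0.9412
After 'flag': P(line X) = 0.4·0.9412 / (0.4·0.9412 + 0.1·0.0588) ≈ 0.9846

0.9846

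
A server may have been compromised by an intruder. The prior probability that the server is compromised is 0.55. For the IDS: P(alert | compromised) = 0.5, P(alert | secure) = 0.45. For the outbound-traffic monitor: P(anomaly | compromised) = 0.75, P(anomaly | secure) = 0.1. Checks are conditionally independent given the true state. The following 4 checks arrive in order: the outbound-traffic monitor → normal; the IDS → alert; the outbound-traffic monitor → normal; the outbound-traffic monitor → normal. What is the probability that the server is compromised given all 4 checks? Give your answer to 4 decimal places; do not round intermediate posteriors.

0.0283

After the outbound-traffic monitor='normal': P(compromised) = 0.25·0.5500 / (0.25·0.5500 + 0.9·0.4500) ≈ 0.2535
After the IDS='alert': P(compromised) = 0.5·0.2535 / (0.5·0.2535 + 0.45·0.7465) ≈ 0.2739
After the outbound-traffic monitor='normal': P(compromised) = 0.25·0.2739 / (0.25·0.2739 + 0.9·0.7261) ≈ 0.0948
After the outbound-traffic monitor='normal': P(compromised) = 0.25·0.0948 / (0.25·0.0948 + 0.9·0.9052) ≈ 0.0283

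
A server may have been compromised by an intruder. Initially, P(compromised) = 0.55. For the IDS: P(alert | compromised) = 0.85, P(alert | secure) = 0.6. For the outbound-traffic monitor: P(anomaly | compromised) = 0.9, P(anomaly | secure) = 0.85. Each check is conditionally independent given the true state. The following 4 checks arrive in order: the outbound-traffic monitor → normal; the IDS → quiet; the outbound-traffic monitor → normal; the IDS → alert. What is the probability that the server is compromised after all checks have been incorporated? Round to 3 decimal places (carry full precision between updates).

After the outbound-traffic monitor='normal': P(compromised) = 0.1·0.5500 / (0.1·0.5500 + 0.15·0.4500) ≈ 0.4490
After the IDS='quiet': P(compromised) = 0.15·0.4490 / (0.15·0.4490 + 0.4·0.5510) ≈ 0.2340
After the outbound-traffic monitor='normal': P(compromised) = 0.1·0.2340 / (0.1·0.2340 + 0.15·0.7660) ≈ 0.1692
After the IDS='alert': P(compromised) = 0.85·0.1692 / (0.85·0.1692 + 0.6·0.8308) ≈ 0.2240

0.224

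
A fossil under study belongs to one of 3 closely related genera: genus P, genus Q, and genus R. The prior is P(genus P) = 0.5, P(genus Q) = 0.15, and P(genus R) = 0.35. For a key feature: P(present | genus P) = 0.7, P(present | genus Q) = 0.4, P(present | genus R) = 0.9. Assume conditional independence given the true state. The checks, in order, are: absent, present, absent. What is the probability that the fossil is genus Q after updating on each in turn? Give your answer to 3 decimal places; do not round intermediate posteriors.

After 'absent': normaliser = 0.3·0.5000 + 0.6·0.1500 + 0.1·0.3500; P(genus P) ≈ 0.5455, P(genus Q) ≈ 0.3273, P(genus R) ≈ 0.1273
After 'present': normaliser = 0.7·0.5455 + 0.4·0.3273 + 0.9·0.1273; P(genus P) ≈ 0.6087, P(genus Q) ≈ 0.2087, P(genus R) ≈ 0.1826
After 'absent': normaliser = 0.3·0.6087 + 0.6·0.2087 + 0.1·0.1826; P(genus P) ≈ 0.5600, P(genus Q) ≈ 0.3840, P(genus R) ≈ 0.0560

0.384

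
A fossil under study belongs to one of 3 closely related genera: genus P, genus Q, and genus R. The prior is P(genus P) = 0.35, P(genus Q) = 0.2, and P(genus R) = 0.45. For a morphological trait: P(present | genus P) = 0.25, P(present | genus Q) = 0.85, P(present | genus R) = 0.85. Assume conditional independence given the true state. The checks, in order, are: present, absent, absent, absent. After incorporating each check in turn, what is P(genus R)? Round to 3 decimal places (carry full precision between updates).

After 'present': normaliser = 0.25·0.3500 + 0.85·0.2000 + 0.85·0.4500; P(genus P) ≈ 0.1367, P(genus Q) ≈ 0.2656, P(genus R) ≈ 0.5977
After 'absent': normaliser = 0.75·0.1367 + 0.15·0.2656 + 0.15·0.5977; P(genus P) ≈ 0.4419, P(genus Q) ≈ 0.1717, P(genus R) ≈ 0.3864
After 'absent': normaliser = 0.75·0.4419 + 0.15·0.1717 + 0.15·0.3864; P(genus P) ≈ 0.7984, P(genus Q) ≈ 0.0620, P(genus R) ≈ 0.1396
After 'absent': normaliser = 0.75·0.7984 + 0.15·0.0620 + 0.15·0.1396; P(genus P) ≈ 0.9519, P(genus Q) ≈ 0.0148, P(genus R) ≈ 0.0333

0.033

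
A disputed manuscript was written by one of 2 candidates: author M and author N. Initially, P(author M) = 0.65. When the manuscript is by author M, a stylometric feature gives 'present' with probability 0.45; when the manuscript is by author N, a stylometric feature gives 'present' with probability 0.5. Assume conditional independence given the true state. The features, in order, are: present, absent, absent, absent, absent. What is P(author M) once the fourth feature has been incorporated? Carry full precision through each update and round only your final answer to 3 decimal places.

After 'present': P(author M) = 0.45·0.6500 / (0.45·0.6500 + 0.5·0.3500) ≈ 0.6257
After 'absent': P(author M) = 0.55·0.6257 / (0.55·0.6257 + 0.5·0.3743) ≈ 0.6477
After 'absent': P(author M) = 0.55·0.6477 / (0.55·0.6477 + 0.5·0.3523) ≈ 0.6691
After 'absent': P(author M) = 0.55·0.6691 / (0.55·0.6691 + 0.5·0.3309) ≈ 0.6899

0.690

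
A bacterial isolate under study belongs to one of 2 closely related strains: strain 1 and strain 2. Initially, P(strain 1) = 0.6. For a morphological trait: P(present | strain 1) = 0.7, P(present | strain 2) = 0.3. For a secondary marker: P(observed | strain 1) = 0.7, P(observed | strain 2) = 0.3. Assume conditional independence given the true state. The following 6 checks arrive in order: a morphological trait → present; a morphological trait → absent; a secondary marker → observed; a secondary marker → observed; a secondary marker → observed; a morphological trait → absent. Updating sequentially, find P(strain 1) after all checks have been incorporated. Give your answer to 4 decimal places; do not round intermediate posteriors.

After a morphological trait='present': P(strain 1) = 0.7·0.6000 / (0.7·0.6000 + 0.3·0.4000) ≈ 0.7778
After a morphological trait='absent': P(strain 1) = 0.3·0.7778 / (0.3·0.7778 + 0.7·0.2222) ≈ 0.6000
After a secondary marker='observed': P(strain 1) = 0.7·0.6000 / (0.7·0.6000 + 0.3·0.4000) ≈ 0.7778
After a secondary marker='observed': P(strain 1) = 0.7·0.7778 / (0.7·0.7778 + 0.3·0.2222) ≈ 0.8909
After a secondary marker='observed': P(strain 1) = 0.7·0.8909 / (0.7·0.8909 + 0.3·0.1091) ≈ 0.9501
After a morphological trait='absent': P(strain 1) = 0.3·0.9501 / (0.3·0.9501 + 0.7·0.0499) ≈ 0.8909

0.8909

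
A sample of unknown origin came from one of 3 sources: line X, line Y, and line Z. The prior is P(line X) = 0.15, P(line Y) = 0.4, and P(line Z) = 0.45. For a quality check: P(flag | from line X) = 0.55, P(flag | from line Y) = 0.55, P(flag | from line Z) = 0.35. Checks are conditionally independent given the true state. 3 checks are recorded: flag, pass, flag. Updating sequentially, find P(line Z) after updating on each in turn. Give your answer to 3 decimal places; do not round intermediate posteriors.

0.324

After 'flag': normaliser = 0.55·0.1500 + 0.55·0.4000 + 0.35·0.4500; P(line X) ≈ 0.1793, P(line Y) ≈ 0.4783, P(line Z) ≈ 0.3424
After 'pass': normaliser = 0.45·0.1793 + 0.45·0.4783 + 0.65·0.3424; P(line X) ≈ 0.1557, P(line Y) ≈ 0.4151, P(line Z) ≈ 0.4292
After 'flag': normaliser = 0.55·0.1557 + 0.55·0.4151 + 0.35·0.4292; P(line X) ≈ 0.1845, P(line Y) ≈ 0.4919, P(line Z) ≈ 0.3237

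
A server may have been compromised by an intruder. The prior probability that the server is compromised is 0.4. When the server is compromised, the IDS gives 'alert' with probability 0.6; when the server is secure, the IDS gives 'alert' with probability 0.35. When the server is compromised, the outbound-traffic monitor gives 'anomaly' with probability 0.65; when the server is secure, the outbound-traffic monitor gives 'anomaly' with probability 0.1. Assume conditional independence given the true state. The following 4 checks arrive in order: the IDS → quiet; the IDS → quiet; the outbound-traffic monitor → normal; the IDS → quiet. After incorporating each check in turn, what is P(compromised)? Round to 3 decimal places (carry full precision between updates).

0.057

Apply Bayes' rule sequentially, carrying P(compromised) forward.
After the IDS='quiet': P(compromised) = 0.4·0.4000 / (0.4·0.4000 + 0.65·0.6000) ≈ 0.2909
After the IDS='quiet': P(compromised) = 0.4·0.2909 / (0.4·0.2909 + 0.65·0.7091) ≈ 0.2016
After the outbound-traffic monitor='normal': P(compromised) = 0.35·0.2016 / (0.35·0.2016 + 0.9·0.7984) ≈ 0.0894
After the IDS='quiet': P(compromised) = 0.4·0.0894 / (0.4·0.0894 + 0.65·0.9106) ≈ 0.0570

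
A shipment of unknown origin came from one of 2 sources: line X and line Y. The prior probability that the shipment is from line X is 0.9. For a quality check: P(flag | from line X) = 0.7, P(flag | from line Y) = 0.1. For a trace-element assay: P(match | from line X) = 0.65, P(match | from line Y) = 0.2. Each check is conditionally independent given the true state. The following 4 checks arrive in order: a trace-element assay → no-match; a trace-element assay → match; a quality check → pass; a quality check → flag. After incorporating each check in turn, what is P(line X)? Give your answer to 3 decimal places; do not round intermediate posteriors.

After a trace-element assay='no-match': P(line X) = 0.35·0.9000 / (0.35·0.9000 + 0.8·0.1000) ≈ 0.7975
After a trace-element assay='match': P(line X) = 0.65·0.7975 / (0.65·0.7975 + 0.2·0.2025) ≈ 0.9275
After a quality check='pass': P(line X) = 0.3·0.9275 / (0.3·0.9275 + 0.9·0.0725) ≈ 0.8101
After a quality check='flag': P(line X) = 0.7·0.8101 / (0.7·0.8101 + 0.1·0.1899) ≈ 0.9676

0.968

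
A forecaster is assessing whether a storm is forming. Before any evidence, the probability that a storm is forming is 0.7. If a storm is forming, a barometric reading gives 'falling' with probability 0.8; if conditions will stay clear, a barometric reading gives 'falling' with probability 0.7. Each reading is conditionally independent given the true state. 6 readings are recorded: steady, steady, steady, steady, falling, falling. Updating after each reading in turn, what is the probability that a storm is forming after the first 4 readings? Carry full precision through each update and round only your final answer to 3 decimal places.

0.315

Apply Bayes' rule sequentially, carrying P(storm) forward.
After 'steady': P(storm) = 0.2·0.7000 / (0.2·0.7000 + 0.3·0.3000) ≈ 0.6087
After 'steady': P(storm) = 0.2·0.6087 / (0.2·0.6087 + 0.3·0.3913) ≈ 0.5091
After 'steady': P(storm) = 0.2·0.5091 / (0.2·0.5091 + 0.3·0.4909) ≈ 0.4088
After 'steady': P(storm) = 0.2·0.4088 / (0.2·0.4088 + 0.3·0.5912) ≈ 0.3155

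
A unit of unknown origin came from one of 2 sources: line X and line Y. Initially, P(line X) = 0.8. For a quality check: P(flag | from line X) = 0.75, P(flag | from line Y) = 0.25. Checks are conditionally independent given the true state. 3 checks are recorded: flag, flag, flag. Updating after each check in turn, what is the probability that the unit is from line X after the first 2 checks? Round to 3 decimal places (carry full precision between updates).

Apply Bayes' rule sequentially, carrying P(line X) forward.
After 'flag': P(line X) = 0.75·0.8000 / (0.75·0.8000 + 0.25·0.2000) ≈ 0.9231
After 'flag': P(line X) = 0.75·0.9231 / (0.75·0.9231 + 0.25·0.0769) ≈ 0.9730

0.973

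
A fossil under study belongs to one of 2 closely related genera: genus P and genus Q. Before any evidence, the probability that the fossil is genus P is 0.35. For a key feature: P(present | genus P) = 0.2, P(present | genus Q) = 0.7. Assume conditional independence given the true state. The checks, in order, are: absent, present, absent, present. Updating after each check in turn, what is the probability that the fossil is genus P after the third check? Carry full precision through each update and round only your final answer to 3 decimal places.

After 'absent': P(genus P) = 0.8·0.3500 / (0.8·0.3500 + 0.3·0.6500) ≈ 0.5895
After 'present': P(genus P) = 0.2·0.5895 / (0.2·0.5895 + 0.7·0.4105) ≈ 0.2909
After 'absent': P(genus P) = 0.8·0.2909 / (0.8·0.2909 + 0.3·0.7091) ≈ 0.5224

0.522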